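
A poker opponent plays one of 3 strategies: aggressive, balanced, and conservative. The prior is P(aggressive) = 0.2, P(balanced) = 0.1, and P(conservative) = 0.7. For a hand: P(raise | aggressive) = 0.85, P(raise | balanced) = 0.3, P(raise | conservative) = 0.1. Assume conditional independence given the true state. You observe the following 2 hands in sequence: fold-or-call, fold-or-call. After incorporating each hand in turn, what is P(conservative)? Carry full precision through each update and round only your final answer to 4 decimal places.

After 'fold-or-call': normaliser = 0.15·0.2000 + 0.7·0.1000 + 0.9·0.7000; P(aggressive) ≈ 0.0411, P(balanced) ≈ 0.0959, P(conservative) ≈ 0.8630
After 'fold-or-call': normaliser = 0.15·0.0411 + 0.7·0.0959 + 0.9·0.8630; P(aggressive) ≈ 0.0073, P(balanced) ≈ 0.0790, P(conservative) ≈ 0.9138

0.9138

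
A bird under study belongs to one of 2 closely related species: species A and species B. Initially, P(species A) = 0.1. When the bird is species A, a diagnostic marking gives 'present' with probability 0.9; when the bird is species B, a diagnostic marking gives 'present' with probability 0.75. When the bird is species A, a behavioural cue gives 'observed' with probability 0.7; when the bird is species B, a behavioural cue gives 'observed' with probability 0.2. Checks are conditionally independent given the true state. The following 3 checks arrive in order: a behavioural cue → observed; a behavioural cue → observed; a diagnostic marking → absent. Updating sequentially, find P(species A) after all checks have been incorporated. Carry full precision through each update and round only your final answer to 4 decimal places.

0.3525

After a behavioural cue='observed': P(species A) = 0.7·0.1000 / (0.7·0.1000 + 0.2·0.9000) ≈ 0.2800
After a behavioural cue='observed': P(species A) = 0.7·0.2800 / (0.7·0.2800 + 0.2·0.7200) ≈ 0.5765
After a diagnostic marking='absent': P(species A) = 0.1·0.5765 / (0.1·0.5765 + 0.25·0.4235) ≈ 0.3525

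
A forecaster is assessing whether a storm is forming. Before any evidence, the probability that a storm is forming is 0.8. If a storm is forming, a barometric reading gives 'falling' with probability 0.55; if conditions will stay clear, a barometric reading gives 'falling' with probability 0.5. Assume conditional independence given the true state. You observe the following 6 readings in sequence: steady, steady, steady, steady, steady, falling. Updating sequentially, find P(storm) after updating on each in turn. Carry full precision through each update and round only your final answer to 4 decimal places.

0.7221

After 'steady': P(storm) = 0.45·0.8000 / (0.45·0.8000 + 0.5·0.2000) ≈ 0.7826
After 'steady': P(storm) = 0.45·0.7826 / (0.45·0.7826 + 0.5·0.2174) ≈ 0.7642
After 'steady': P(storm) = 0.45·0.7642 / (0.45·0.7642 + 0.5·0.2358) ≈ 0.7446
After 'steady': P(storm) = 0.45·0.7446 / (0.45·0.7446 + 0.5·0.2554) ≈ 0.7241
After 'steady': P(storm) = 0.45·0.7241 / (0.45·0.7241 + 0.5·0.2759) ≈ 0.7026
After 'falling': P(storm) = 0.55·0.7026 / (0.55·0.7026 + 0.5·0.2974) ≈ 0.7221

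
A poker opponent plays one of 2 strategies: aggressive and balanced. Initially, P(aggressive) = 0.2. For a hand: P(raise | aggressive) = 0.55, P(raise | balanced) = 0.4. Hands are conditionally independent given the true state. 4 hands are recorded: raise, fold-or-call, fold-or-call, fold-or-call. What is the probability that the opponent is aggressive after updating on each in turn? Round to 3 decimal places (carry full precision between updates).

0.127

After 'raise': P(aggressive) = 0.55·0.2000 / (0.55·0.2000 + 0.4·0.8000) ≈ 0.2558
After 'fold-or-call': P(aggressive) = 0.45·0.2558 / (0.45·0.2558 + 0.6·0.7442) ≈ 0.2050
After 'fold-or-call': P(aggressive) = 0.45·0.2050 / (0.45·0.2050 + 0.6·0.7950) ≈ 0.1620
After 'fold-or-call': P(aggressive) = 0.45·0.1620 / (0.45·0.1620 + 0.6·0.8380) ≈ 0.1267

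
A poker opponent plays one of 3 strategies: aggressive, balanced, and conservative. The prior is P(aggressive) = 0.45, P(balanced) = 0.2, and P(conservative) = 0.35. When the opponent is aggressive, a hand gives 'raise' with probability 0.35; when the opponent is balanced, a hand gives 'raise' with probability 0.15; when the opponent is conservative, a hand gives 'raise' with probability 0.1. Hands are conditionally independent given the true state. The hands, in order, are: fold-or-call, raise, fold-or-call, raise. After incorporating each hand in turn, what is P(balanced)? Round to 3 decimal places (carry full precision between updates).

0.111

After 'fold-or-call': normaliser = 0.65·0.4500 + 0.85·0.2000 + 0.9·0.3500; P(aggressive) ≈ 0.3762, P(balanced) ≈ 0.2186, P(conservative) ≈ 0.4051
After 'raise': normaliser = 0.35·0.3762 + 0.15·0.2186 + 0.1·0.4051; P(aggressive) ≈ 0.6424, P(balanced) ≈ 0.1600, P(conservative) ≈ 0.1976
After 'fold-or-call': normaliser = 0.65·0.6424 + 0.85·0.1600 + 0.9·0.1976; P(aggressive) ≈ 0.5709, P(balanced) ≈ 0.1859, P(conservative) ≈ 0.2432
After 'raise': normaliser = 0.35·0.5709 + 0.15·0.1859 + 0.1·0.2432; P(aggressive) ≈ 0.7928, P(balanced) ≈ 0.1107, P(conservative) ≈ 0.0965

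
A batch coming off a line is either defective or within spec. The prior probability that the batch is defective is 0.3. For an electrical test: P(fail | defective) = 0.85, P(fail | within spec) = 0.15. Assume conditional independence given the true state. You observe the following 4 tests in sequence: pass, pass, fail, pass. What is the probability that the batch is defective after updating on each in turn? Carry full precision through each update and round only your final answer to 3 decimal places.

After 'pass': P(defective) = 0.15·0.3000 / (0.15·0.3000 + 0.85·0.7000) ≈ 0.0703
After 'pass': P(defective) = 0.15·0.0703 / (0.15·0.0703 + 0.85·0.9297) ≈ 0.0132
After 'fail': P(defective) = 0.85·0.0132 / (0.85·0.0132 + 0.15·0.9868) ≈ 0.0703
After 'pass': P(defective) = 0.15·0.0703 / (0.15·0.0703 + 0.85·0.9297) ≈ 0.0132

0.013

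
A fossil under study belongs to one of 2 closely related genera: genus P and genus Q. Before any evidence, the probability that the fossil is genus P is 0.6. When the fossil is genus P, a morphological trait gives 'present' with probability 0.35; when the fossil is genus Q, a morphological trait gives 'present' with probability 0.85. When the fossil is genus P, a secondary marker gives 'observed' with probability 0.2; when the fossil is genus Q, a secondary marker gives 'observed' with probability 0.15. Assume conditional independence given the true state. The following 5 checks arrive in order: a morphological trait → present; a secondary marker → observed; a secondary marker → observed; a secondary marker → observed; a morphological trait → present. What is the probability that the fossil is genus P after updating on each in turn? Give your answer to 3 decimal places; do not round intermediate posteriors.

0.376

Each posterior becomes the prior for the next update.
After a morphological trait='present': P(genus P) = 0.35·0.6000 / (0.35·0.6000 + 0.85·0.4000) ≈ 0.3818
After a secondary marker='observed': P(genus P) = 0.2·0.3818 / (0.2·0.3818 + 0.15·0.6182) ≈ 0.4516
After a secondary marker='observed': P(genus P) = 0.2·0.4516 / (0.2·0.4516 + 0.15·0.5484) ≈ 0.5234
After a secondary marker='observed': P(genus P) = 0.2·0.5234 / (0.2·0.5234 + 0.15·0.4766) ≈ 0.5942
After a morphological trait='present': P(genus P) = 0.35·0.5942 / (0.35·0.5942 + 0.85·0.4058) ≈ 0.3761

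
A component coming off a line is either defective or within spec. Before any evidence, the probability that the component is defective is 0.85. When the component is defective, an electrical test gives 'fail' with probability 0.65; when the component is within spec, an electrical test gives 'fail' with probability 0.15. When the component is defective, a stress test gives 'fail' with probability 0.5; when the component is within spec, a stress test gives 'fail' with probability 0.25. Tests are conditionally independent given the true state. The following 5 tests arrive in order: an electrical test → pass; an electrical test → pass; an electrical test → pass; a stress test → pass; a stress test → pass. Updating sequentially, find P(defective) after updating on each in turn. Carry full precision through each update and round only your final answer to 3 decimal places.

0.150

After an electrical test='pass': P(defective) = 0.35·0.8500 / (0.35·0.8500 + 0.85·0.1500) ≈ 0.7000
After an electrical test='pass': P(defective) = 0.35·0.7000 / (0.35·0.7000 + 0.85·0.3000) ≈ 0.4900
After an electrical test='pass': P(defective) = 0.35·0.4900 / (0.35·0.4900 + 0.85·0.5100) ≈ 0.2835
After a stress test='pass': P(defective) = 0.5·0.2835 / (0.5·0.2835 + 0.75·0.7165) ≈ 0.2087
After a stress test='pass': P(defective) = 0.5·0.2087 / (0.5·0.2087 + 0.75·0.7913) ≈ 0.1495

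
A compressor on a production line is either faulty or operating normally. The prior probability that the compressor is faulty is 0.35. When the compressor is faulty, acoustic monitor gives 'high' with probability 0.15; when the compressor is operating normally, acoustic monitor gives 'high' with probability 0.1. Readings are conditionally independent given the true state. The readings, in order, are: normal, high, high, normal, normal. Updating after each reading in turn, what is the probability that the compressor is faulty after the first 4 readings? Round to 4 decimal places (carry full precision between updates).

After 'normal': P(faulty) = 0.85·0.3500 / (0.85·0.3500 + 0.9·0.6500) ≈ 0.3371
After 'high': P(faulty) = 0.15·0.3371 / (0.15·0.3371 + 0.1·0.6629) ≈ 0.4327
After 'high': P(faulty) = 0.15·0.4327 / (0.15·0.4327 + 0.1·0.5673) ≈ 0.5336
After 'normal': P(faulty) = 0.85·0.5336 / (0.85·0.5336 + 0.9·0.4664) ≈ 0.5194

0.5194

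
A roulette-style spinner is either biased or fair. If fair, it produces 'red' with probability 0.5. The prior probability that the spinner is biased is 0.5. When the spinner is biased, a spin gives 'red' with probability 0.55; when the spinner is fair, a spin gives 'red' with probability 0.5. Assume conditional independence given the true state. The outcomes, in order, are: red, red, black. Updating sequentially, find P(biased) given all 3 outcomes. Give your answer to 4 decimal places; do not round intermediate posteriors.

0.5213

After 'red': P(biased) = 0.55·0.5000 / (0.55·0.5000 + 0.5·0.5000) ≈ 0.5238
After 'red': P(biased) = 0.55·0.5238 / (0.55·0.5238 + 0.5·0.4762) ≈ 0.5475
After 'black': P(biased) = 0.45·0.5475 / (0.45·0.5475 + 0.5·0.4525) ≈ 0.5213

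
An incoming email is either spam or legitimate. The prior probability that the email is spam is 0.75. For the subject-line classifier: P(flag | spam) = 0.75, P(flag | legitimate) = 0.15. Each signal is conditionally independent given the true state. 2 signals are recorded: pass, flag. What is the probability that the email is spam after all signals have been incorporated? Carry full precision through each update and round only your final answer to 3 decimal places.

After 'pass': P(spam) = 0.25·0.7500 / (0.25·0.7500 + 0.85·0.2500) ≈ 0.4688
After 'flag': P(spam) = 0.75·0.4688 / (0.75·0.4688 + 0.15·0.5312) ≈ 0.8152

0.815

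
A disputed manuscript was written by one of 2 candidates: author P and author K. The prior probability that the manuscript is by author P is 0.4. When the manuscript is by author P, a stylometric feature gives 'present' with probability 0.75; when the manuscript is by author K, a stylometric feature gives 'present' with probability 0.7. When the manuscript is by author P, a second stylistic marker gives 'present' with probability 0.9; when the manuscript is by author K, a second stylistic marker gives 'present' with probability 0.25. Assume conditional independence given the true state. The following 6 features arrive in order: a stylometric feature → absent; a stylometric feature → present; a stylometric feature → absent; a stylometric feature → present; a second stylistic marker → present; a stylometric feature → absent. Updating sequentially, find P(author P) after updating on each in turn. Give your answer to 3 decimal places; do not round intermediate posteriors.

Apply Bayes' rule sequentially, carrying P(author P) forward.
After a stylometric feature='absent': P(author P) = 0.25·0.4000 / (0.25·0.4000 + 0.3·0.6000) ≈ 0.3571
After a stylometric feature='present': P(author P) = 0.75·0.3571 / (0.75·0.3571 + 0.7·0.6429) ≈ 0.3731
After a stylometric feature='absent': P(author P) = 0.25·0.3731 / (0.25·0.3731 + 0.3·0.6269) ≈ 0.3316
After a stylometric feature='present': P(author P) = 0.75·0.3316 / (0.75·0.3316 + 0.7·0.6684) ≈ 0.3470
After a second stylistic marker='present': P(author P) = 0.9·0.3470 / (0.9·0.3470 + 0.25·0.6530) ≈ 0.6567
After a stylometric feature='absent': P(author P) = 0.25·0.6567 / (0.25·0.6567 + 0.3·0.3433) ≈ 0.6146

0.615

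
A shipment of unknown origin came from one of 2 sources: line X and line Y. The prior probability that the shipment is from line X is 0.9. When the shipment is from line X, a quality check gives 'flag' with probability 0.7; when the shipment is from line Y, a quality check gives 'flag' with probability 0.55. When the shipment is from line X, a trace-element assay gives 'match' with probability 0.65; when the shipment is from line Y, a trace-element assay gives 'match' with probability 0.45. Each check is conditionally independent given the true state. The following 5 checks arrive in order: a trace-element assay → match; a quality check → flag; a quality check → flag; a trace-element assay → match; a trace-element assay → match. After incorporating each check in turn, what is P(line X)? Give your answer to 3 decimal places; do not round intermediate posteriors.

Apply Bayes' rule sequentially, carrying P(line X) forward.
After a trace-element assay='match': P(line X) = 0.65·0.9000 / (0.65·0.9000 + 0.45·0.1000) ≈ 0.9286
After a quality check='flag': P(line X) = 0.7·0.9286 / (0.7·0.9286 + 0.55·0.0714) ≈ 0.9430
After a quality check='flag': P(line X) = 0.7·0.9430 / (0.7·0.9430 + 0.55·0.0570) ≈ 0.9547
After a trace-element assay='match': P(line X) = 0.65·0.9547 / (0.65·0.9547 + 0.45·0.0453) ≈ 0.9682
After a trace-element assay='match': P(line X) = 0.65·0.9682 / (0.65·0.9682 + 0.45·0.0318) ≈ 0.9777

0.978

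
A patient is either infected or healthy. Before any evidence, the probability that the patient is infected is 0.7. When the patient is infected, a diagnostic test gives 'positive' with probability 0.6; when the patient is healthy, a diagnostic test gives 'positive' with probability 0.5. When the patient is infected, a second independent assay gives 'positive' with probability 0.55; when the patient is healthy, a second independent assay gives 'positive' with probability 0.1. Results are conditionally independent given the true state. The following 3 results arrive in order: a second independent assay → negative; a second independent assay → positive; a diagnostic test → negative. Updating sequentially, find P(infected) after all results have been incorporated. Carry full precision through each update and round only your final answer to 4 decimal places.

After a second independent assay='negative': P(infected) = 0.45·0.7000 / (0.45·0.7000 + 0.9·0.3000) ≈ 0.5385
After a second independent assay='positive': P(infected) = 0.55·0.5385 / (0.55·0.5385 + 0.1·0.4615) ≈ 0.8652
After a diagnostic test='negative': P(infected) = 0.4·0.8652 / (0.4·0.8652 + 0.5·0.1348) ≈ 0.8370

0.8370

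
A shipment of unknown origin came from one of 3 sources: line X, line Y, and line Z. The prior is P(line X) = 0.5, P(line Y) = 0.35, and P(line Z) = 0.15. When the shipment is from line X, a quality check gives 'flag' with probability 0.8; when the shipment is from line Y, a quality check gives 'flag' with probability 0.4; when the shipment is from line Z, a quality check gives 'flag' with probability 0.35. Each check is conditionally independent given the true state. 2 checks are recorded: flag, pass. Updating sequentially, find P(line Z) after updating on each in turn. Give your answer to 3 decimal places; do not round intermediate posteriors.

After 'flag': normaliser = 0.8·0.5000 + 0.4·0.3500 + 0.35·0.1500; P(line X) ≈ 0.6751, P(line Y) ≈ 0.2363, P(line Z) ≈ 0.0886
After 'pass': normaliser = 0.2·0.6751 + 0.6·0.2363 + 0.65·0.0886; P(line X) ≈ 0.4038, P(line Y) ≈ 0.4240, P(line Z) ≈ 0.1722

0.172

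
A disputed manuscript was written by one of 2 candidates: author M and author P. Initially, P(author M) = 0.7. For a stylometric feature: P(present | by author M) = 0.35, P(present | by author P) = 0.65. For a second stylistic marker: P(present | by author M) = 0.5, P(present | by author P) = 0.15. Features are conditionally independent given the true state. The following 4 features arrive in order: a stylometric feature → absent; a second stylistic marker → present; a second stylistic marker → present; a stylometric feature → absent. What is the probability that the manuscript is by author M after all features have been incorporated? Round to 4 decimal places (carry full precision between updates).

Apply Bayes' rule sequentially, carrying P(author M) forward.
After a stylometric feature='absent': P(author M) = 0.65·0.7000 / (0.65·0.7000 + 0.35·0.3000) ≈ 0.8125
After a second stylistic marker='present': P(author M) = 0.5·0.8125 / (0.5·0.8125 + 0.15·0.1875) ≈ 0.9353
After a second stylistic marker='present': P(author M) = 0.5·0.9353 / (0.5·0.9353 + 0.15·0.0647) ≈ 0.9797
After a stylometric feature='absent': P(author M) = 0.65·0.9797 / (0.65·0.9797 + 0.35·0.0203) ≈ 0.9889

0.9889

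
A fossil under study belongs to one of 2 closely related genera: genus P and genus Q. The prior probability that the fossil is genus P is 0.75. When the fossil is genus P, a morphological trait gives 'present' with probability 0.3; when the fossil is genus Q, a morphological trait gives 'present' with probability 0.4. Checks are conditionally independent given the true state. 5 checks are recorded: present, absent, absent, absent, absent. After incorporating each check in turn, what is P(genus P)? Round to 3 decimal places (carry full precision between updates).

0.807

After 'present': P(genus P) = 0.3·0.7500 / (0.3·0.7500 + 0.4·0.2500) ≈ 0.6923
After 'absent': P(genus P) = 0.7·0.6923 / (0.7·0.6923 + 0.6·0.3077) ≈ 0.7241
After 'absent': P(genus P) = 0.7·0.7241 / (0.7·0.7241 + 0.6·0.2759) ≈ 0.7538
After 'absent': P(genus P) = 0.7·0.7538 / (0.7·0.7538 + 0.6·0.2462) ≈ 0.7813
After 'absent': P(genus P) = 0.7·0.7813 / (0.7·0.7813 + 0.6·0.2187) ≈ 0.8065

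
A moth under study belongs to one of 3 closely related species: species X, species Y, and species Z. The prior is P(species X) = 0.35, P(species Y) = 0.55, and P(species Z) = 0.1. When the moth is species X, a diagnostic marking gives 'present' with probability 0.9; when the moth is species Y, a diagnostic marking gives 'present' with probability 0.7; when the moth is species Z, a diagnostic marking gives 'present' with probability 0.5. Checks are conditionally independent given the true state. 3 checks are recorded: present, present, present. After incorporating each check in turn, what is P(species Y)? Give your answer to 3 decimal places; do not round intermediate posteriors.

0.413

Apply Bayes' rule sequentially, carrying P(species Y) forward.
After 'present': normaliser = 0.9·0.3500 + 0.7·0.5500 + 0.5·0.1000; P(species X) ≈ 0.4200, P(species Y) ≈ 0.5133, P(species Z) ≈ 0.0667
After 'present': normaliser = 0.9·0.4200 + 0.7·0.5133 + 0.5·0.0667; P(species X) ≈ 0.4905, P(species Y) ≈ 0.4663, P(species Z) ≈ 0.0433
After 'present': normaliser = 0.9·0.4905 + 0.7·0.4663 + 0.5·0.0433; P(species X) ≈ 0.5592, P(species Y) ≈ 0.4134, P(species Z) ≈ 0.0274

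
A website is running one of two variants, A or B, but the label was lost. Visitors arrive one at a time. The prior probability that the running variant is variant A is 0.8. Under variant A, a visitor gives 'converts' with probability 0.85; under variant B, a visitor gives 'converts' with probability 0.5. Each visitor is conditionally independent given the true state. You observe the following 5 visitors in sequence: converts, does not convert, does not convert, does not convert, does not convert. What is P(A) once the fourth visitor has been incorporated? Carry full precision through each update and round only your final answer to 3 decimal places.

0.155

Each posterior becomes the prior for the next update.
After 'converts': P(A) = 0.85·0.8000 / (0.85·0.8000 + 0.5·0.2000) ≈ 0.8718
After 'does not convert': P(A) = 0.15·0.8718 / (0.15·0.8718 + 0.5·0.1282) ≈ 0.6711
After 'does not convert': P(A) = 0.15·0.6711 / (0.15·0.6711 + 0.5·0.3289) ≈ 0.3797
After 'does not convert': P(A) = 0.15·0.3797 / (0.15·0.3797 + 0.5·0.6203) ≈ 0.1551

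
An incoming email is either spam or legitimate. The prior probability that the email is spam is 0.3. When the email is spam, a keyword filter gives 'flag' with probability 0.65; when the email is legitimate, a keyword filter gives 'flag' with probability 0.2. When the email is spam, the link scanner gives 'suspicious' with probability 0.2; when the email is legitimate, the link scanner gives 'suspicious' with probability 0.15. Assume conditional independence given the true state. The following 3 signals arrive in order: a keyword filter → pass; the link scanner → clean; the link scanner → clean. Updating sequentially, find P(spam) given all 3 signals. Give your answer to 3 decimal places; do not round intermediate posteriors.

After a keyword filter='pass': P(spam) = 0.35·0.3000 / (0.35·0.3000 + 0.8·0.7000) ≈ 0.1579
After the link scanner='clean': P(spam) = 0.8·0.1579 / (0.8·0.1579 + 0.85·0.8421) ≈ 0.1500
After the link scanner='clean': P(spam) = 0.8·0.1500 / (0.8·0.1500 + 0.85·0.8500) ≈ 0.1424

0.142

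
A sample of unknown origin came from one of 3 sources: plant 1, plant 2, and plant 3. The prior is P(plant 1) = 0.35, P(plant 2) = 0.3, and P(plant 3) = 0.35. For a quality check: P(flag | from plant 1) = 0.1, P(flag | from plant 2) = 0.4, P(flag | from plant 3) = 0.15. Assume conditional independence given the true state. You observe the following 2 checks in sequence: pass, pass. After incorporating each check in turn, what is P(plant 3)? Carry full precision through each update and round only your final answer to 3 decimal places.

0.392

After 'pass': normaliser = 0.9·0.3500 + 0.6·0.3000 + 0.85·0.3500; P(plant 1) ≈ 0.3975, P(plant 2) ≈ 0.2271, P(plant 3) ≈ 0.3754
After 'pass': normaliser = 0.9·0.3975 + 0.6·0.2271 + 0.85·0.3754; P(plant 1) ≈ 0.4400, P(plant 2) ≈ 0.1676, P(plant 3) ≈ 0.3924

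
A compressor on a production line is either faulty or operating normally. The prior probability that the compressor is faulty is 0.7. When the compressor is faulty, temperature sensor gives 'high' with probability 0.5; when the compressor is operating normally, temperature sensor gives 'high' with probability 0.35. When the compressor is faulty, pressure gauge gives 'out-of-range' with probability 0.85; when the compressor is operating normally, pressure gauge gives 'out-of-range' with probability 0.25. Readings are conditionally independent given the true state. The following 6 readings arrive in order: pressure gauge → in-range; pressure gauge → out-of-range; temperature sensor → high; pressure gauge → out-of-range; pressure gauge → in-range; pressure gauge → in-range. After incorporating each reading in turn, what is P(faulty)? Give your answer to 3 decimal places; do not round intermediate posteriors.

0.236

Apply Bayes' rule sequentially, carrying P(faulty) forward.
After pressure gauge='in-range': P(faulty) = 0.15·0.7000 / (0.15·0.7000 + 0.75·0.3000) ≈ 0.3182
After pressure gauge='out-of-range': P(faulty) = 0.85·0.3182 / (0.85·0.3182 + 0.25·0.6818) ≈ 0.6134
After temperature sensor='high': P(faulty) = 0.5·0.6134 / (0.5·0.6134 + 0.35·0.3866) ≈ 0.6939
After pressure gauge='out-of-range': P(faulty) = 0.85·0.6939 / (0.85·0.6939 + 0.25·0.3061) ≈ 0.8851
After pressure gauge='in-range': P(faulty) = 0.15·0.8851 / (0.15·0.8851 + 0.75·0.1149) ≈ 0.6065
After pressure gauge='in-range': P(faulty) = 0.15·0.6065 / (0.15·0.6065 + 0.75·0.3935) ≈ 0.2356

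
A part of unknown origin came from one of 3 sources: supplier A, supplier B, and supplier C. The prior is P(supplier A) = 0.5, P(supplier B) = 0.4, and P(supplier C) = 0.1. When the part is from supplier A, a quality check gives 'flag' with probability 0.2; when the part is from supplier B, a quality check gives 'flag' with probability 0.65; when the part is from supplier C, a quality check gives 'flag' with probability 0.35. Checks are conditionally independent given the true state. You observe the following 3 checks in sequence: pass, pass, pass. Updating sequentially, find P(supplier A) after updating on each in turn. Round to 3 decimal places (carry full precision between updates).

0.852

After 'pass': normaliser = 0.8·0.5000 + 0.35·0.4000 + 0.65·0.1000; P(supplier A) ≈ 0.6612, P(supplier B) ≈ 0.2314, P(supplier C) ≈ 0.1074
After 'pass': normaliser = 0.8·0.6612 + 0.35·0.2314 + 0.65·0.1074; P(supplier A) ≈ 0.7781, P(supplier B) ≈ 0.1191, P(supplier C) ≈ 0.1027
After 'pass': normaliser = 0.8·0.7781 + 0.35·0.1191 + 0.65·0.1027; P(supplier A) ≈ 0.8516, P(supplier B) ≈ 0.0571, P(supplier C) ≈ 0.0914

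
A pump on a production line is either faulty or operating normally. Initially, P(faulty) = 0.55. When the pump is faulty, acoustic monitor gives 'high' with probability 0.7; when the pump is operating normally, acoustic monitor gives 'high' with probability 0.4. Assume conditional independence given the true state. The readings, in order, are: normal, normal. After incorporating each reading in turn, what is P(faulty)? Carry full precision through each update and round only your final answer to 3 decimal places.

0.234

After 'normal': P(faulty) = 0.3·0.5500 / (0.3·0.5500 + 0.6·0.4500) ≈ 0.3793
After 'normal': P(faulty) = 0.3·0.3793 / (0.3·0.3793 + 0.6·0.6207) ≈ 0.2340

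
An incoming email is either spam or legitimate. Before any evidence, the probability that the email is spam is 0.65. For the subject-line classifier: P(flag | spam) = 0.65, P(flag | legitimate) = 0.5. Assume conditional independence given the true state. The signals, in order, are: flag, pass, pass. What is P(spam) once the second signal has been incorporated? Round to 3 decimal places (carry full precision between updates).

0.628

Apply Bayes' rule sequentially, carrying P(spam) forward.
After 'flag': P(spam) = 0.65·0.6500 / (0.65·0.6500 + 0.5·0.3500) ≈ 0.7071
After 'pass': P(spam) = 0.35·0.7071 / (0.35·0.7071 + 0.5·0.2929) ≈ 0.6283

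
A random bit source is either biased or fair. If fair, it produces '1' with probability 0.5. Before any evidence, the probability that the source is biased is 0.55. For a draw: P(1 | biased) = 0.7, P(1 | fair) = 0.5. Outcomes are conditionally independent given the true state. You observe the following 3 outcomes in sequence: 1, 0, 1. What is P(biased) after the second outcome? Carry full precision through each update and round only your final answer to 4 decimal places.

0.5066

After '1': P(biased) = 0.7·0.5500 / (0.7·0.5500 + 0.5·0.4500) ≈ 0.6311
After '0': P(biased) = 0.3·0.6311 / (0.3·0.6311 + 0.5·0.3689) ≈ 0.5066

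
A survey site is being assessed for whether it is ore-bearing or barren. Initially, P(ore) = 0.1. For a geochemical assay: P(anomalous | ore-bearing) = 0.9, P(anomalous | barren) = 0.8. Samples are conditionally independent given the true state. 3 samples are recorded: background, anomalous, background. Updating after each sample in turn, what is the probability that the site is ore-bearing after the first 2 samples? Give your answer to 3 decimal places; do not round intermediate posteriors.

Each posterior becomes the prior for the next update.
After 'background': P(ore) = 0.1·0.1000 / (0.1·0.1000 + 0.2·0.9000) ≈ 0.0526
After 'anomalous': P(ore) = 0.9·0.0526 / (0.9·0.0526 + 0.8·0.9474) ≈ 0.0588

0.059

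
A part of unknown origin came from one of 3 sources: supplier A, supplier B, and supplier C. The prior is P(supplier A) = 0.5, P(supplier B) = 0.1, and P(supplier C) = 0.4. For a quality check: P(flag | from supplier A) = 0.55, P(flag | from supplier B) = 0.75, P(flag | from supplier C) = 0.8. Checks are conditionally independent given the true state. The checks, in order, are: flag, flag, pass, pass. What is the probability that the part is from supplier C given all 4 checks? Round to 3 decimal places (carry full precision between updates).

After 'flag': normaliser = 0.55·0.5000 + 0.75·0.1000 + 0.8·0.4000; P(supplier A) ≈ 0.4104, P(supplier B) ≈ 0.1119, P(supplier C) ≈ 0.4776
After 'flag': normaliser = 0.55·0.4104 + 0.75·0.1119 + 0.8·0.4776; P(supplier A) ≈ 0.3263, P(supplier B) ≈ 0.1214, P(supplier C) ≈ 0.5523
After 'pass': normaliser = 0.45·0.3263 + 0.25·0.1214 + 0.2·0.5523; P(supplier A) ≈ 0.5105, P(supplier B) ≈ 0.1055, P(supplier C) ≈ 0.3840
After 'pass': normaliser = 0.45·0.5105 + 0.25·0.1055 + 0.2·0.3840; P(supplier A) ≈ 0.6901, P(supplier B) ≈ 0.0792, P(supplier C) ≈ 0.2307

0.231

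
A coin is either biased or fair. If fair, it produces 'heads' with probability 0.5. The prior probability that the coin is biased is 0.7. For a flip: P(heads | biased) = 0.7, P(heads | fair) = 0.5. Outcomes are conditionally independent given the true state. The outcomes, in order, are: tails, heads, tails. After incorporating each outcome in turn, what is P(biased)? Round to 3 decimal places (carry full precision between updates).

0.540

After 'tails': P(biased) = 0.3·0.7000 / (0.3·0.7000 + 0.5·0.3000) ≈ 0.5833
After 'heads': P(biased) = 0.7·0.5833 / (0.7·0.5833 + 0.5·0.4167) ≈ 0.6622
After 'tails': P(biased) = 0.3·0.6622 / (0.3·0.6622 + 0.5·0.3378) ≈ 0.5404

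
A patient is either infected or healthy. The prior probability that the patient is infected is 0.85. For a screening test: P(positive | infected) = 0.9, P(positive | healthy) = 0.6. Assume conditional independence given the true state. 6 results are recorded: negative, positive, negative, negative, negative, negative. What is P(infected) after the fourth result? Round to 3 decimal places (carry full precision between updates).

After 'negative': P(infected) = 0.1·0.8500 / (0.1·0.8500 + 0.4·0.1500) ≈ 0.5862
After 'positive': P(infected) = 0.9·0.5862 / (0.9·0.5862 + 0.6·0.4138) ≈ 0.6800
After 'negative': P(infected) = 0.1·0.6800 / (0.1·0.6800 + 0.4·0.3200) ≈ 0.3469
After 'negative': P(infected) = 0.1·0.3469 / (0.1·0.3469 + 0.4·0.6531) ≈ 0.1172

0.117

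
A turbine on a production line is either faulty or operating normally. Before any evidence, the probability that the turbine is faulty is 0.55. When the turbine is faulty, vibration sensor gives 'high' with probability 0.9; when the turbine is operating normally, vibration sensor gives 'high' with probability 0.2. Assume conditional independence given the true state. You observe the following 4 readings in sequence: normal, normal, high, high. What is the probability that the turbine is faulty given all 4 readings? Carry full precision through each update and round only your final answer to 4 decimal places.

0.2789

After 'normal': P(faulty) = 0.1·0.5500 / (0.1·0.5500 + 0.8·0.4500) ≈ 0.1325
After 'normal': P(faulty) = 0.1·0.1325 / (0.1·0.1325 + 0.8·0.8675) ≈ 0.0187
After 'high': P(faulty) = 0.9·0.0187 / (0.9·0.0187 + 0.2·0.9813) ≈ 0.0791
After 'high': P(faulty) = 0.9·0.0791 / (0.9·0.0791 + 0.2·0.9209) ≈ 0.2789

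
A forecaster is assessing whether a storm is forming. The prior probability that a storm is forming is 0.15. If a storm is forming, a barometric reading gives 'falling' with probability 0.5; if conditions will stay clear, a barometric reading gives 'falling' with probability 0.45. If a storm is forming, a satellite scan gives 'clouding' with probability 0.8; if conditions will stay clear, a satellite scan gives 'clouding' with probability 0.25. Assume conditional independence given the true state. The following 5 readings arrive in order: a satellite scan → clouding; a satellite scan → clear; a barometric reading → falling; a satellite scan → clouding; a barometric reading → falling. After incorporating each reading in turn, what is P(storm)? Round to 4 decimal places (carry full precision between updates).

0.3730

After a satellite scan='clouding': P(storm) = 0.8·0.1500 / (0.8·0.1500 + 0.25·0.8500) ≈ 0.3609
After a satellite scan='clear': P(storm) = 0.2·0.3609 / (0.2·0.3609 + 0.75·0.6391) ≈ 0.1309
After a barometric reading='falling': P(storm) = 0.5·0.1309 / (0.5·0.1309 + 0.45·0.8691) ≈ 0.1433
After a satellite scan='clouding': P(storm) = 0.8·0.1433 / (0.8·0.1433 + 0.25·0.8567) ≈ 0.3487
After a barometric reading='falling': P(storm) = 0.5·0.3487 / (0.5·0.3487 + 0.45·0.6513) ≈ 0.3730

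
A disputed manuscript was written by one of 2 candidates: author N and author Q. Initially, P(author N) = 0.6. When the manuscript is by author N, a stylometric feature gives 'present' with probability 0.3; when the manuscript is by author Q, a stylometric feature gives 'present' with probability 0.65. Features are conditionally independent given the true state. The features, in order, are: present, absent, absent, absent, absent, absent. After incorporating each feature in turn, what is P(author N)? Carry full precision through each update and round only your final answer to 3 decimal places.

0.957

After 'present': P(author N) = 0.3·0.6000 / (0.3·0.6000 + 0.65·0.4000) ≈ 0.4091
After 'absent': P(author N) = 0.7·0.4091 / (0.7·0.4091 + 0.35·0.5909) ≈ 0.5806
After 'absent': P(author N) = 0.7·0.5806 / (0.7·0.5806 + 0.35·0.4194) ≈ 0.7347
After 'absent': P(author N) = 0.7·0.7347 / (0.7·0.7347 + 0.35·0.2653) ≈ 0.8471
After 'absent': P(author N) = 0.7·0.8471 / (0.7·0.8471 + 0.35·0.1529) ≈ 0.9172
After 'absent': P(author N) = 0.7·0.9172 / (0.7·0.9172 + 0.35·0.0828) ≈ 0.9568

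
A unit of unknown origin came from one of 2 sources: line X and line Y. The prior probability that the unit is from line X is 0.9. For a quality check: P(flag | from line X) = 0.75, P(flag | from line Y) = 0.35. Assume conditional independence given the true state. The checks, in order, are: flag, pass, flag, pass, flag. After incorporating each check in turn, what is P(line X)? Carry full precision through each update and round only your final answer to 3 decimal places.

After 'flag': P(line X) = 0.75·0.9000 / (0.75·0.9000 + 0.35·0.1000) ≈ 0.9507
After 'pass': P(line X) = 0.25·0.9507 / (0.25·0.9507 + 0.65·0.0493) ≈ 0.8812
After 'flag': P(line X) = 0.75·0.8812 / (0.75·0.8812 + 0.35·0.1188) ≈ 0.9408
After 'pass': P(line X) = 0.25·0.9408 / (0.25·0.9408 + 0.65·0.0592) ≈ 0.8594
After 'flag': P(line X) = 0.75·0.8594 / (0.75·0.8594 + 0.35·0.1406) ≈ 0.9291

0.929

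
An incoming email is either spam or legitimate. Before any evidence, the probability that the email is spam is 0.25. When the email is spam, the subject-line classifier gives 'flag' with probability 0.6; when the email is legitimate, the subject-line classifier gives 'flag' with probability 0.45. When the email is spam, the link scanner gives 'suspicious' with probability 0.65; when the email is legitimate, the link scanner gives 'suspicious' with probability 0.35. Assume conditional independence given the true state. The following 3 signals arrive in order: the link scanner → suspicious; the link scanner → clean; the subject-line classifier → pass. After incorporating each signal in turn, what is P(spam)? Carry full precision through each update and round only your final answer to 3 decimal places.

0.195

After the link scanner='suspicious': P(spam) = 0.65·0.2500 / (0.65·0.2500 + 0.35·0.7500) ≈ 0.3824
After the link scanner='clean': P(spam) = 0.35·0.3824 / (0.35·0.3824 + 0.65·0.6176) ≈ 0.2500
After the subject-line classifier='pass': P(spam) = 0.4·0.2500 / (0.4·0.2500 + 0.55·0.7500) ≈ 0.1951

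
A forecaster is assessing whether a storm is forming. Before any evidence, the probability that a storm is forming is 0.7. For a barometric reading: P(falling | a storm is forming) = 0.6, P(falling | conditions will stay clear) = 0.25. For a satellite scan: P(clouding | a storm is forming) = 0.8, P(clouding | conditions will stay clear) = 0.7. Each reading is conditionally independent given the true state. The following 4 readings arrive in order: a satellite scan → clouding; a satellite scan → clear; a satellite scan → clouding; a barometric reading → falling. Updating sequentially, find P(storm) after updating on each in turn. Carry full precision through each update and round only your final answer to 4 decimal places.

After a satellite scan='clouding': P(storm) = 0.8·0.7000 / (0.8·0.7000 + 0.7·0.3000) ≈ 0.7273
After a satellite scan='clear': P(storm) = 0.2·0.7273 / (0.2·0.7273 + 0.3·0.2727) ≈ 0.6400
After a satellite scan='clouding': P(storm) = 0.8·0.6400 / (0.8·0.6400 + 0.7·0.3600) ≈ 0.6702
After a barometric reading='falling': P(storm) = 0.6·0.6702 / (0.6·0.6702 + 0.25·0.3298) ≈ 0.8298

0.8298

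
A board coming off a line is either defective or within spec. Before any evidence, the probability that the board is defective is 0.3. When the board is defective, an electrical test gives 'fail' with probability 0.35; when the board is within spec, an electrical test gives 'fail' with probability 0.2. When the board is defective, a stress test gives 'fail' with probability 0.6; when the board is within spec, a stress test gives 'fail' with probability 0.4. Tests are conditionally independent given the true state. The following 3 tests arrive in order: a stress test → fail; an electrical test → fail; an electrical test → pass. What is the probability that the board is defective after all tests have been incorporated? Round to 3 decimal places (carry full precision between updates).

0.478

After a stress test='fail': P(defective) = 0.6·0.3000 / (0.6·0.3000 + 0.4·0.7000) ≈ 0.3913
After an electrical test='fail': P(defective) = 0.35·0.3913 / (0.35·0.3913 + 0.2·0.6087) ≈ 0.5294
After an electrical test='pass': P(defective) = 0.65·0.5294 / (0.65·0.5294 + 0.8·0.4706) ≈ 0.4776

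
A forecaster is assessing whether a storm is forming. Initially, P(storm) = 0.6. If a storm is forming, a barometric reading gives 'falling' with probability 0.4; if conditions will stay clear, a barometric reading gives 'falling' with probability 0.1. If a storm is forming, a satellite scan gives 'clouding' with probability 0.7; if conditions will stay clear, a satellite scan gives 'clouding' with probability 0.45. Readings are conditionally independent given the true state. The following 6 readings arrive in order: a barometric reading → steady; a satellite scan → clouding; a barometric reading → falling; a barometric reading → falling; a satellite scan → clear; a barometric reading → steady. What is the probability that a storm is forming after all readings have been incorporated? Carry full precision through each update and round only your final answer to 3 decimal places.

0.901

Apply Bayes' rule sequentially, carrying P(storm) forward.
After a barometric reading='steady': P(storm) = 0.6·0.6000 / (0.6·0.6000 + 0.9·0.4000) ≈ 0.5000
After a satellite scan='clouding': P(storm) = 0.7·0.5000 / (0.7·0.5000 + 0.45·0.5000) ≈ 0.6087
After a barometric reading='falling': P(storm) = 0.4·0.6087 / (0.4·0.6087 + 0.1·0.3913) ≈ 0.8615
After a barometric reading='falling': P(storm) = 0.4·0.8615 / (0.4·0.8615 + 0.1·0.1385) ≈ 0.9614
After a satellite scan='clear': P(storm) = 0.3·0.9614 / (0.3·0.9614 + 0.55·0.0386) ≈ 0.9314
After a barometric reading='steady': P(storm) = 0.6·0.9314 / (0.6·0.9314 + 0.9·0.0686) ≈ 0.9005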